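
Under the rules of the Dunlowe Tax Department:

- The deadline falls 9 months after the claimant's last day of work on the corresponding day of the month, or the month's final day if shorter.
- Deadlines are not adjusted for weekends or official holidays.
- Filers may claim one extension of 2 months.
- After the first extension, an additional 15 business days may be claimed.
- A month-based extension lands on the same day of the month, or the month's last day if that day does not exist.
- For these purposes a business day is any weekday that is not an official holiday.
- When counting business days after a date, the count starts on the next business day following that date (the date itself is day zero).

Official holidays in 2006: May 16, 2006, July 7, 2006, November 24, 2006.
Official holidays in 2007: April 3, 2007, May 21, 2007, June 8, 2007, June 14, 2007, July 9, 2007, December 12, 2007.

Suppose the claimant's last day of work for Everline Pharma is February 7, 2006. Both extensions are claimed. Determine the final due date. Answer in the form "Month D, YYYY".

January 26, 2007

Moving 9 months forward from February 7, 2006 on the corresponding day gives November 7, 2006.
November 7, 2006 falls on a Tuesday. The rules make no weekend/holiday allowance, so it remains November 7, 2006.
Applying the 2 months extension: 2 months after November 7, 2006 is January 7, 2007.
January 7, 2007 is a Sunday; no weekend or holiday adjustment applies.
Counting 15 further business days from January 7, 2007 reaches January 26, 2007.
No adjustment is made for weekends or holidays, so January 26, 2007 stands.
So the filing is due January 26, 2007.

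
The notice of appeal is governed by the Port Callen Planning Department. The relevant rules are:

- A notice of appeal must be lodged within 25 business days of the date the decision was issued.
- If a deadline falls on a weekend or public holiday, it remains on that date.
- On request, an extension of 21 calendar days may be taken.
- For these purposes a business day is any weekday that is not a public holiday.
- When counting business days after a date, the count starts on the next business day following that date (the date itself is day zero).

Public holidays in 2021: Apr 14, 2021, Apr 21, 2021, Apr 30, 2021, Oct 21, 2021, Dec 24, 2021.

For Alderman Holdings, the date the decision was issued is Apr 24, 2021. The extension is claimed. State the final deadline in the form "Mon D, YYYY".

Jun 21, 2021

Counting 25 business days after Apr 24, 2021 (skipping weekends and listed holidays) reaches May 31, 2021.
May 31, 2021 falls on a Monday. The rules make no weekend/holiday allowance, so it remains May 31, 2021.
Applying the 21-calendar-day extension: May 31, 2021 + 21 days = Jun 21, 2021.
Jun 21, 2021 is a Monday; no weekend or holiday adjustment applies.
The final due date is Jun 21, 2021.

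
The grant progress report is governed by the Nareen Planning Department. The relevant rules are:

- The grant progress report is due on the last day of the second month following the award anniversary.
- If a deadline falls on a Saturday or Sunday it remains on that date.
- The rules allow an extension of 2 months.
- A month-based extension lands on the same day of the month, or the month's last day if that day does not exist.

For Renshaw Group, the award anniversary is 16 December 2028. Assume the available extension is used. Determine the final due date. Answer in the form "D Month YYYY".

28 April 2029

2 months after 16 December 2028 falls in February 2029; the last day of that month is 28 February 2029.
No adjustment is made for weekends or holidays, so 28 February 2029 stands.
Applying the 2 months extension: 2 months after 28 February 2029 is 28 April 2029.
28 April 2029 falls on a Saturday. The rules make no weekend/holiday allowance, so it remains 28 April 2029.
So the filing is due 28 April 2029.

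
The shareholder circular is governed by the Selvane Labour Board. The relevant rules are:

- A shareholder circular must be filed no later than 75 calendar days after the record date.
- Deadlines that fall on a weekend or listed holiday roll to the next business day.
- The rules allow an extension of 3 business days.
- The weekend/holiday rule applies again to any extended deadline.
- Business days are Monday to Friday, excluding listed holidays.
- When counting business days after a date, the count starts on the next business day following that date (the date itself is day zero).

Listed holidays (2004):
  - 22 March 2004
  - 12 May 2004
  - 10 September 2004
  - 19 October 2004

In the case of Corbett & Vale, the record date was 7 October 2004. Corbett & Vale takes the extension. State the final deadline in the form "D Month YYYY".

75 calendar days after 7 October 2004 is 21 December 2004.
Since 21 December 2004 is a Tuesday and not a holiday, the date is unchanged.
The 3-business-day extension runs from 21 December 2004 to 24 December 2004.
24 December 2004 (Friday) is already a business day.
The final due date is 24 December 2004.

24 December 2004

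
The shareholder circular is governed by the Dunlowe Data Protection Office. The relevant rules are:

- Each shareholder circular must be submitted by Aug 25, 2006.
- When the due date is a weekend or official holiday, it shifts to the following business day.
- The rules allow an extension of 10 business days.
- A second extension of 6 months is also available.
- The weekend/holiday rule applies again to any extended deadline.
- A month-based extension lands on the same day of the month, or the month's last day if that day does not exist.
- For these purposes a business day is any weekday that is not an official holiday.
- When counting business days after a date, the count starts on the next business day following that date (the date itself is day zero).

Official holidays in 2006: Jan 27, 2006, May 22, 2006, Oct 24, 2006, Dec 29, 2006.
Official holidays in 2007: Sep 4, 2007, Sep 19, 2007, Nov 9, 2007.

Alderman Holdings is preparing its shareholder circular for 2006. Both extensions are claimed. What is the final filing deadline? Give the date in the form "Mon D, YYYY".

Mar 8, 2007

The stated deadline is Aug 25, 2006.
Since Aug 25, 2006 is a Friday and not a holiday, the date is unchanged.
The 10-business-day extension runs from Aug 25, 2006 to Sep 8, 2006.
Since Sep 8, 2006 is a Friday and not a holiday, the date is unchanged.
The 6 months extension carries Sep 8, 2006 to Mar 8, 2007.
Since Mar 8, 2007 is a Thursday and not a holiday, the date is unchanged.
Final deadline: Mar 8, 2007.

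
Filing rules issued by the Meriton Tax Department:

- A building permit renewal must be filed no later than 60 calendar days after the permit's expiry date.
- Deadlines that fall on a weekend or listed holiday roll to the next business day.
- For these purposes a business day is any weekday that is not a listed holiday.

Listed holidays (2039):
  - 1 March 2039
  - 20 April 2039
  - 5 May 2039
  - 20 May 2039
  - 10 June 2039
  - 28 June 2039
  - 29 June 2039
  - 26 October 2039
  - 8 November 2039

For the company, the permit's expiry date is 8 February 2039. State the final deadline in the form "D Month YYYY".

11 April 2039

Trigger date 8 February 2039 + 60 calendar days = 9 April 2039.
9 April 2039 is a Saturday, so it moves to the next business day, 11 April 2039 (Monday).
Deadline: 11 April 2039.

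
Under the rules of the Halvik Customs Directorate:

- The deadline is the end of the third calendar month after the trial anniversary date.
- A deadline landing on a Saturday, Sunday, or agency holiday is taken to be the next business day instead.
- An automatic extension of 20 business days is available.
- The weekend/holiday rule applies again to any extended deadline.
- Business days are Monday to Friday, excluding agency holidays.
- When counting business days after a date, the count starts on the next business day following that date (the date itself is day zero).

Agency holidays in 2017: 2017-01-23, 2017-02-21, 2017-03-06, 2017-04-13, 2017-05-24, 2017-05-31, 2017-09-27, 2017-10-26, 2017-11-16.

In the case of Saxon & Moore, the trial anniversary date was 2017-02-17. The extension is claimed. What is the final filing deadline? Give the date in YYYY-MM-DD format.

The third month after 2017-02-17 is May 2017, whose last day is 2017-05-31.
2017-05-31 is a listed holiday; the next business day is 2017-06-01 (Thursday).
Applying the 20-business-day extension: 20 business days after 2017-06-01 is 2017-06-29.
2017-06-29 is a Thursday and not a listed holiday, so it stands.
Final deadline: 2017-06-29.

2017-06-29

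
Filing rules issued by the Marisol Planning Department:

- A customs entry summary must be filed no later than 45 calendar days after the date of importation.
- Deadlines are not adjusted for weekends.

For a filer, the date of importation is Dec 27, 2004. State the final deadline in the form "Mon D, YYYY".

Feb 10, 2005

From Dec 27, 2004, 45 calendar days later is Feb 10, 2005.
Feb 10, 2005 is a Thursday; no weekend or holiday adjustment applies.
Final deadline: Feb 10, 2005.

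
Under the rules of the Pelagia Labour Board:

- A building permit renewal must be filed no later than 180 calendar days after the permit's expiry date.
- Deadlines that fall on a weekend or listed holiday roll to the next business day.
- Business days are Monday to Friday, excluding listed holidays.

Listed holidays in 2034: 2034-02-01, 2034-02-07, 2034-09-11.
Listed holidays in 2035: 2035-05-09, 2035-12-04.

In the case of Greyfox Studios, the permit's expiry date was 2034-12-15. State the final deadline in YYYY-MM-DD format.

2035-06-13

From 2034-12-15, 180 calendar days later is 2035-06-13.
2035-06-13 falls on a Wednesday, which is a business day, so no adjustment is needed.
Final deadline: 2035-06-13.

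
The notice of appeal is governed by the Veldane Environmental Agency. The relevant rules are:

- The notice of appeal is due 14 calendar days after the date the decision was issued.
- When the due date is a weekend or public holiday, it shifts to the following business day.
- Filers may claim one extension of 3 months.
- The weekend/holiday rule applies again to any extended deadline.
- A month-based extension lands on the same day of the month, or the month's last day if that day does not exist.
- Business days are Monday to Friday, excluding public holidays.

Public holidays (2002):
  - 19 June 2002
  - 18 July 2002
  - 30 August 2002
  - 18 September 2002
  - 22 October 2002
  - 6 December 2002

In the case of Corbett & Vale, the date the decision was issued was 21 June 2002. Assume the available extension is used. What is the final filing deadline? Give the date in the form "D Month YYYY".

Trigger date 21 June 2002 + 14 calendar days = 5 July 2002.
5 July 2002 is a Friday and not a listed holiday, so it stands.
Applying the 3 months extension: 3 months after 5 July 2002 is 5 October 2002.
5 October 2002 falls on a Saturday. Rolling to the next business day gives 7 October 2002, a Monday.
The final due date is 7 October 2002.

7 October 2002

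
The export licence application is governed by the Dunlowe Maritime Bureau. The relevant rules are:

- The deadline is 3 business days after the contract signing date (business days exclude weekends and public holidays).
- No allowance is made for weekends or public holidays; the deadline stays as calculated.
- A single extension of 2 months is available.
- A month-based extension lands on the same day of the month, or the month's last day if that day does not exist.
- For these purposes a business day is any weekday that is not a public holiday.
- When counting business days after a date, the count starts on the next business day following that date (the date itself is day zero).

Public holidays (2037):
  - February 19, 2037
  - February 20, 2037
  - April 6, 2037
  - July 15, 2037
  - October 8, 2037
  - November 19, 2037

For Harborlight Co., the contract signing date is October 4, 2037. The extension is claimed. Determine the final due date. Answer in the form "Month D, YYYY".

Counting 3 business days after October 4, 2037 (skipping weekends and listed holidays) reaches October 7, 2037.
October 7, 2037 is a Wednesday; no weekend or holiday adjustment applies.
Add 2 months to October 7, 2037: December 7, 2037.
December 7, 2037 falls on a Monday. The rules make no weekend/holiday allowance, so it remains December 7, 2037.
Final deadline: December 7, 2037.

December 7, 2037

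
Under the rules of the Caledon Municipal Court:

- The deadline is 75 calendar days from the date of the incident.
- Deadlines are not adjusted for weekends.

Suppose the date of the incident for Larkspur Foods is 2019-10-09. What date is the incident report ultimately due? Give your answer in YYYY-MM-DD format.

2019-12-23

From 2019-10-09, 75 calendar days later is 2019-12-23.
2019-12-23 falls on a Monday. The rules make no weekend/holiday allowance, so it remains 2019-12-23.
The final due date is 2019-12-23.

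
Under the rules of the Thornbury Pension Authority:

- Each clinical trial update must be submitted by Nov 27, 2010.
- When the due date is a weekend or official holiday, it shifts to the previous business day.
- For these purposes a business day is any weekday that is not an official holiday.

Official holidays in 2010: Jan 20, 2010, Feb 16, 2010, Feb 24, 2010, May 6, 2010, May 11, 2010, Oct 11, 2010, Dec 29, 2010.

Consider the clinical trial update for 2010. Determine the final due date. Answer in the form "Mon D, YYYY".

Nov 26, 2010

The stated deadline is Nov 27, 2010.
Because Nov 27, 2010 is a Saturday, the deadline becomes Nov 26, 2010 (Friday).
Final deadline: Nov 26, 2010.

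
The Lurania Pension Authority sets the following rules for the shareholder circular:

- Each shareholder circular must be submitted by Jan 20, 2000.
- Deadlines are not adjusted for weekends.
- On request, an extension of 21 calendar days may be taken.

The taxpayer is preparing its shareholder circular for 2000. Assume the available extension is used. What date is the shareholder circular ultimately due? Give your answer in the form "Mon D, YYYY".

Feb 10, 2000

The stated deadline is Jan 20, 2000.
No adjustment is made for weekends or holidays, so Jan 20, 2000 stands.
The 21-calendar-day extension moves the deadline from Jan 20, 2000 to Feb 10, 2000.
Feb 10, 2000 falls on a Thursday. The rules make no weekend/holiday allowance, so it remains Feb 10, 2000.
Final deadline: Feb 10, 2000.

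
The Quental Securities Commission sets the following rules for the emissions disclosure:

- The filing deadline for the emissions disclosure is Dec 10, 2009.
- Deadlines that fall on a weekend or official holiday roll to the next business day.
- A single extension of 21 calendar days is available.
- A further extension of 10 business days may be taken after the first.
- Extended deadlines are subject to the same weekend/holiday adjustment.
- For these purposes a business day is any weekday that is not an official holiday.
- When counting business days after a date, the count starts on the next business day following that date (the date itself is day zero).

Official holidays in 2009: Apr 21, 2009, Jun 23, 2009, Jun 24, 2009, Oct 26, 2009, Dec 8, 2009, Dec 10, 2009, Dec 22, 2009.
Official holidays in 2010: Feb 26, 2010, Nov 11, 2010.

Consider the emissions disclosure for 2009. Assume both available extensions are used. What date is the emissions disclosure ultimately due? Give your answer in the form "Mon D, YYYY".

Jan 15, 2010

The statutory due date is Dec 10, 2009.
Dec 10, 2009 is a listed holiday, so it moves to the next business day, Dec 11, 2009 (Friday).
Applying the 21-calendar-day extension: Dec 11, 2009 + 21 days = Jan 1, 2010.
Jan 1, 2010 (Friday) is already a business day.
Counting 10 further business days from Jan 1, 2010 reaches Jan 15, 2010.
Since Jan 15, 2010 is a Friday and not a holiday, the date is unchanged.
The final due date is Jan 15, 2010.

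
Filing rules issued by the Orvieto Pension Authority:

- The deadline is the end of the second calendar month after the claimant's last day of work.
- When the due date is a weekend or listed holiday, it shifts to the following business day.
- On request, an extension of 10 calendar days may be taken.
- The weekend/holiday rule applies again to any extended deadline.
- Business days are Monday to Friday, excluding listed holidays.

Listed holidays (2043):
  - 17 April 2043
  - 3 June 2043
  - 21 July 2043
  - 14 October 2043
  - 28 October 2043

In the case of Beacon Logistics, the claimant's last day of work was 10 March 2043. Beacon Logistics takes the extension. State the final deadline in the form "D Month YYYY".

11 June 2043

2 months after 10 March 2043 is May 2043; that month ends on 31 May 2043.
Because 31 May 2043 is a Sunday, the deadline becomes 1 June 2043 (Monday).
The 10-calendar-day extension moves the deadline from 1 June 2043 to 11 June 2043.
Since 11 June 2043 is a Thursday and not a holiday, the date is unchanged.
The final due date is 11 June 2043.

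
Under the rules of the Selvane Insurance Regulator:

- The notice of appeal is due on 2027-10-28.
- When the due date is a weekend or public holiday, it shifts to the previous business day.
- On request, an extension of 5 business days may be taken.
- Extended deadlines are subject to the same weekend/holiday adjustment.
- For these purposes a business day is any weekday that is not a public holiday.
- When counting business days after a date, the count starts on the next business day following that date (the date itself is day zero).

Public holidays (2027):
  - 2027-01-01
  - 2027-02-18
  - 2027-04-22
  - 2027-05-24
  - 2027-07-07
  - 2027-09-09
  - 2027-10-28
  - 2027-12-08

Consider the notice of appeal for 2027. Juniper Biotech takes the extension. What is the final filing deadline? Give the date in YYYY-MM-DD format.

2027-11-04

The stated deadline is 2027-10-28.
2027-10-28 is a listed holiday; the preceding business day is 2027-10-27 (Wednesday).
The 5-business-day extension runs from 2027-10-27 to 2027-11-04.
2027-11-04 is a Thursday and not a listed holiday, so it stands.
Final deadline: 2027-11-04.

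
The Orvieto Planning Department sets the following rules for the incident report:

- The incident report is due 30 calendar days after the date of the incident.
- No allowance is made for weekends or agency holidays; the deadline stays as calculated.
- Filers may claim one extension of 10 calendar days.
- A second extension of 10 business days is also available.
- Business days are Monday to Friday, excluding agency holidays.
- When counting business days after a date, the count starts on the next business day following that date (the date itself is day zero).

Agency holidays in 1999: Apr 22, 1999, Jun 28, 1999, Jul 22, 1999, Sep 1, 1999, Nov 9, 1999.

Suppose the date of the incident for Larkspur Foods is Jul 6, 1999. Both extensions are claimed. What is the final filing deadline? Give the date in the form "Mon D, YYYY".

From Jul 6, 1999, 30 calendar days later is Aug 5, 1999.
No adjustment is made for weekends or holidays, so Aug 5, 1999 stands.
With the 10-day extension, Aug 5, 1999 becomes Aug 15, 1999.
Aug 15, 1999 is a Sunday; no weekend or holiday adjustment applies.
Counting 10 further business days from Aug 15, 1999 reaches Aug 27, 1999.
Aug 27, 1999 falls on a Friday. The rules make no weekend/holiday allowance, so it remains Aug 27, 1999.
So the filing is due Aug 27, 1999.

Aug 27, 1999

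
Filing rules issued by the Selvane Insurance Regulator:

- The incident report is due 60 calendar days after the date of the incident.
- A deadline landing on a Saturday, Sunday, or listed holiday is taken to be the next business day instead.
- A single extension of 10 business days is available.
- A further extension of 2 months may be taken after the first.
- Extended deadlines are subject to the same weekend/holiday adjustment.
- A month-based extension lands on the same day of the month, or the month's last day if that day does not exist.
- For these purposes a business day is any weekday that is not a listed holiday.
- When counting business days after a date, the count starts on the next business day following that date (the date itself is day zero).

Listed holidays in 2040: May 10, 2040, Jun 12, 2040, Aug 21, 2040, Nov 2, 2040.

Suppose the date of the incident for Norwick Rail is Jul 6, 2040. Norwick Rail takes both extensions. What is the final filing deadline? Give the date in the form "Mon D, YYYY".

Nov 19, 2040

Adding 60 calendar days to Jul 6, 2040 gives Sep 4, 2040.
Sep 4, 2040 falls on a Tuesday, which is a business day, so no adjustment is needed.
Applying the 10-business-day extension: 10 business days after Sep 4, 2040 is Sep 18, 2040.
Sep 18, 2040 is a Tuesday and not a listed holiday, so it stands.
Add 2 months to Sep 18, 2040: Nov 18, 2040.
Nov 18, 2040 is a Sunday; the next business day is Nov 19, 2040 (Monday).
Final deadline: Nov 19, 2040.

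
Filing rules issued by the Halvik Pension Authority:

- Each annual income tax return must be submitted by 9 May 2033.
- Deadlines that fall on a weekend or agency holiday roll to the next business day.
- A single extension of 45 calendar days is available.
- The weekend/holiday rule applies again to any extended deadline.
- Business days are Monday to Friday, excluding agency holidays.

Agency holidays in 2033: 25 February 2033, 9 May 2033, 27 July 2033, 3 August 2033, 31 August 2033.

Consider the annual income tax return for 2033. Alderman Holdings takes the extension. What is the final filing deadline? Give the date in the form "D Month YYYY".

Start from the fixed due date, 9 May 2033.
9 May 2033 falls on a listed holiday. Rolling to the next business day gives 10 May 2033, a Tuesday.
Add the 45 calendar-day extension to 10 May 2033: 24 June 2033.
24 June 2033 falls on a Friday, which is a business day, so no adjustment is needed.
So the filing is due 24 June 2033.

24 June 2033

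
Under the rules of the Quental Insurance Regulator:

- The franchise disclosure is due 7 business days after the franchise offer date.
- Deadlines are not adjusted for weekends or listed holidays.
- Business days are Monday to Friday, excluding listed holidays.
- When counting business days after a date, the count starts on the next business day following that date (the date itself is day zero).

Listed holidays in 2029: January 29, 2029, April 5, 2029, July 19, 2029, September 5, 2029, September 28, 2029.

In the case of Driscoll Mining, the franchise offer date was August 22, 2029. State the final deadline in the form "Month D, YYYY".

7 business days after August 22, 2029, excluding weekends and holidays, is August 31, 2029.
No adjustment is made for weekends or holidays, so August 31, 2029 stands.
So the filing is due August 31, 2029.

August 31, 2029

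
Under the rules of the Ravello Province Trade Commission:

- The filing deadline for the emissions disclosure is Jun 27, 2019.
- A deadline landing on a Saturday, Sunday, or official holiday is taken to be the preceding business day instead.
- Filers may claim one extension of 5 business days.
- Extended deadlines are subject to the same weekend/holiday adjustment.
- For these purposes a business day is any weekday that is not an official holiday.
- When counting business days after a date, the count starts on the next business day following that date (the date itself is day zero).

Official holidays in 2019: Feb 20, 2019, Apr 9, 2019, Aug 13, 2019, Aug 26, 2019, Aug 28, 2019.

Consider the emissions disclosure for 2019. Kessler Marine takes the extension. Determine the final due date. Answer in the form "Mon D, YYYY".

The stated deadline is Jun 27, 2019.
Jun 27, 2019 falls on a Thursday, which is a business day, so no adjustment is needed.
The 5-business-day extension runs from Jun 27, 2019 to Jul 4, 2019.
Jul 4, 2019 (Thursday) is already a business day.
So the filing is due Jul 4, 2019.

Jul 4, 2019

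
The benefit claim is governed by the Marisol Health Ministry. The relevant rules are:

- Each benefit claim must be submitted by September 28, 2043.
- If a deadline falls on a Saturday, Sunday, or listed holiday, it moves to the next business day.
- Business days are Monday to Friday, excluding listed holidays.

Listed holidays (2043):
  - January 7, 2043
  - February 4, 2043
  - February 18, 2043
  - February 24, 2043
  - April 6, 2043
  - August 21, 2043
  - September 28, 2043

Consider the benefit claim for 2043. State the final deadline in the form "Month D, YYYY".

September 29, 2043

The statutory due date is September 28, 2043.
Because September 28, 2043 is a listed holiday, the deadline becomes September 29, 2043 (Tuesday).
Deadline: September 29, 2043.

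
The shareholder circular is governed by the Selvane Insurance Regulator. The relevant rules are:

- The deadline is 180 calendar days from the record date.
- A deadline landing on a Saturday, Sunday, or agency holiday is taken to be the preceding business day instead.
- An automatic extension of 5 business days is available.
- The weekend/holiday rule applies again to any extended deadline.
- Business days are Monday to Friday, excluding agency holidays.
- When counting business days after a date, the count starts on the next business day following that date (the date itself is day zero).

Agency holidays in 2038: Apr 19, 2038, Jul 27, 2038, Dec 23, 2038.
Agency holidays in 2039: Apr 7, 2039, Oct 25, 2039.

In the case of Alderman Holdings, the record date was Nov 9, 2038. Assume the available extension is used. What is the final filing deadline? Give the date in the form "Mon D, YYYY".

Trigger date Nov 9, 2038 + 180 calendar days = May 8, 2039.
May 8, 2039 is a Sunday; the preceding business day is May 6, 2039 (Friday).
Applying the 5-business-day extension: 5 business days after May 6, 2039 is May 13, 2039.
May 13, 2039 is a Friday and not a listed holiday, so it stands.
The final due date is May 13, 2039.

May 13, 2039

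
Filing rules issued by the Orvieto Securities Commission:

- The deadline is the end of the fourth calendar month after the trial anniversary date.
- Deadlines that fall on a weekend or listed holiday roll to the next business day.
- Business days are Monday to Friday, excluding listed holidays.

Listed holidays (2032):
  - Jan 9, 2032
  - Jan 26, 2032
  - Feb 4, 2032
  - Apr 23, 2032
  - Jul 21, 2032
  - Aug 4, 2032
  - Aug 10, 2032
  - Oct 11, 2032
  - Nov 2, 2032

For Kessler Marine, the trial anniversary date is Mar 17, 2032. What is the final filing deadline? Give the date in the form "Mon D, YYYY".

Aug 2, 2032

The fourth month after Mar 17, 2032 is July 2032, whose last day is Jul 31, 2032.
Jul 31, 2032 is a Saturday, so it moves to the next business day, Aug 2, 2032 (Monday).
The final due date is Aug 2, 2032.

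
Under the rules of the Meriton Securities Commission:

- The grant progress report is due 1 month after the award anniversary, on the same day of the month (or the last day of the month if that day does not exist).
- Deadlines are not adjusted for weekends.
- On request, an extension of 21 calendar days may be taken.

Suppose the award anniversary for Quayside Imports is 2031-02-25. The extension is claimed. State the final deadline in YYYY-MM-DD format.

2031-04-15

Moving 1 month forward from 2031-02-25 on the corresponding day gives 2031-03-25.
No adjustment is made for weekends or holidays, so 2031-03-25 stands.
Applying the 21-calendar-day extension: 2031-03-25 + 21 days = 2031-04-15.
2031-04-15 is a Tuesday; no weekend or holiday adjustment applies.
Deadline: 2031-04-15.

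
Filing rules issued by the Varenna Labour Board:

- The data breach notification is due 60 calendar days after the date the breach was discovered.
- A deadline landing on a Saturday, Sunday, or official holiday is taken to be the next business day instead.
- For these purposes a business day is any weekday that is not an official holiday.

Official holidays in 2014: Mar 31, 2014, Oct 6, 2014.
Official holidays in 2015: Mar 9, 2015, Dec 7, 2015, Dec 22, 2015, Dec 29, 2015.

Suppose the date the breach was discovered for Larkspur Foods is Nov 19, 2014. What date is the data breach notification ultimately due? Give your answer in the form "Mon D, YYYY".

Jan 19, 2015

From Nov 19, 2014, 60 calendar days later is Jan 18, 2015.
Jan 18, 2015 is a Sunday; the next business day is Jan 19, 2015 (Monday).
The final due date is Jan 19, 2015.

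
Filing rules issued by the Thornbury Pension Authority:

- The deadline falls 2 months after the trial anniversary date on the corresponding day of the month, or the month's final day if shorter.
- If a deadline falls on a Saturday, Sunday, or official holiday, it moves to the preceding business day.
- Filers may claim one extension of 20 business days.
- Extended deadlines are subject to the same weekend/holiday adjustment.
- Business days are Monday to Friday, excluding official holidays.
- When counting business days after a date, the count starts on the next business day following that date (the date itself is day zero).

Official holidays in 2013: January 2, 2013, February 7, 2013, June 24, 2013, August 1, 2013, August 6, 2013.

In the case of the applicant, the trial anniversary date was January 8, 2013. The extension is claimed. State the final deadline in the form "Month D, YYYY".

2 months after January 8, 2013, on the same day of the month, is March 8, 2013.
March 8, 2013 is a Friday and not a listed holiday, so it stands.
The 20-business-day extension runs from March 8, 2013 to April 5, 2013.
Since April 5, 2013 is a Friday and not a holiday, the date is unchanged.
So the filing is due April 5, 2013.

April 5, 2013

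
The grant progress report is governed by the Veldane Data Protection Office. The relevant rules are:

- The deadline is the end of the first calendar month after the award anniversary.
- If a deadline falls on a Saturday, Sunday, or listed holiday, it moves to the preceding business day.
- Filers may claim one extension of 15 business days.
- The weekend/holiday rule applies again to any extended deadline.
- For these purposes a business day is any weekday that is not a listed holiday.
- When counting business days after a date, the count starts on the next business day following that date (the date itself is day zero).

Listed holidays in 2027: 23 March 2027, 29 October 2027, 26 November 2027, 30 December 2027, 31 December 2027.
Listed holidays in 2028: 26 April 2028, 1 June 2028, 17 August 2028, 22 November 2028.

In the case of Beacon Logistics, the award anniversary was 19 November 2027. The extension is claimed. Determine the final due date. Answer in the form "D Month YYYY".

The first month after 19 November 2027 is December 2027, whose last day is 31 December 2027.
Because 31 December 2027 is a listed holiday, the deadline becomes 29 December 2027 (Wednesday).
Counting 15 further business days from 29 December 2027 reaches 21 January 2028.
21 January 2028 is a Friday and not a listed holiday, so it stands.
Final deadline: 21 January 2028.

21 January 2028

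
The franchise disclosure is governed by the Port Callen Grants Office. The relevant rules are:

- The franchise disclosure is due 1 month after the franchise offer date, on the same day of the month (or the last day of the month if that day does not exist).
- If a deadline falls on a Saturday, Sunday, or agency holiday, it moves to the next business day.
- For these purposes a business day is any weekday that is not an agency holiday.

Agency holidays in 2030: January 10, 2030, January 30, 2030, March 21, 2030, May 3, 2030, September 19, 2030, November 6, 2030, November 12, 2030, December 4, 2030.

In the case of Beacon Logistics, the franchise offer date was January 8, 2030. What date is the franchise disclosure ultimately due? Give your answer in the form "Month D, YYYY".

1 month after January 8, 2030, on the same day of the month, is February 8, 2030.
February 8, 2030 falls on a Friday, which is a business day, so no adjustment is needed.
Deadline: February 8, 2030.

February 8, 2030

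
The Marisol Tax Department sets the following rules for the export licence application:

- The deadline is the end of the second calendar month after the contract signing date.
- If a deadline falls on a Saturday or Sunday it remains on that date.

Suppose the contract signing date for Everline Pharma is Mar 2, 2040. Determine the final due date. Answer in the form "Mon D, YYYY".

May 31, 2040

2 months after Mar 2, 2040 falls in May 2040; the last day of that month is May 31, 2040.
May 31, 2040 is a Thursday; no weekend or holiday adjustment applies.
Deadline: May 31, 2040.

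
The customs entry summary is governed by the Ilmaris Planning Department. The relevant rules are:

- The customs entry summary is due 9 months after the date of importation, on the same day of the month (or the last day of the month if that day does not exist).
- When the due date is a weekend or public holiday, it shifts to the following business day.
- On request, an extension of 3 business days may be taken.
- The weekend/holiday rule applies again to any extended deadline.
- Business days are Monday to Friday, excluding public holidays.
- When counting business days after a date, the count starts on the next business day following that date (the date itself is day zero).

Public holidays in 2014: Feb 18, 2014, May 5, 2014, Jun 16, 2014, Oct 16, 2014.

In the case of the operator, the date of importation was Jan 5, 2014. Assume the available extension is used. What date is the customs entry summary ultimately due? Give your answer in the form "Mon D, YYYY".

Moving 9 months forward from Jan 5, 2014 on the corresponding day gives Oct 5, 2014.
Oct 5, 2014 falls on a Sunday. Rolling to the next business day gives Oct 6, 2014, a Monday.
Applying the 3-business-day extension: 3 business days after Oct 6, 2014 is Oct 9, 2014.
Since Oct 9, 2014 is a Thursday and not a holiday, the date is unchanged.
Deadline: Oct 9, 2014.

Oct 9, 2014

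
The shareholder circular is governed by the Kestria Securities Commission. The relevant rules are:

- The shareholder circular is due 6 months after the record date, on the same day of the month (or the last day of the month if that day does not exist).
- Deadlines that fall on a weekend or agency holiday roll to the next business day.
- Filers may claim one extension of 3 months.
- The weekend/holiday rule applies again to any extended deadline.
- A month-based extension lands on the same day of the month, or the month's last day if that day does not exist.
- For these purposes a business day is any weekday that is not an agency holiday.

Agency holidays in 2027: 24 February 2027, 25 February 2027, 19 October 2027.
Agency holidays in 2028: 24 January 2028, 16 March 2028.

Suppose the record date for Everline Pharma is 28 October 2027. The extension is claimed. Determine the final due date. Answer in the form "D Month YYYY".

6 months from 28 October 2027 is 28 April 2028.
Since 28 April 2028 is a Friday and not a holiday, the date is unchanged.
Add 3 months to 28 April 2028: 28 July 2028.
Since 28 July 2028 is a Friday and not a holiday, the date is unchanged.
So the filing is due 28 July 2028.

28 July 2028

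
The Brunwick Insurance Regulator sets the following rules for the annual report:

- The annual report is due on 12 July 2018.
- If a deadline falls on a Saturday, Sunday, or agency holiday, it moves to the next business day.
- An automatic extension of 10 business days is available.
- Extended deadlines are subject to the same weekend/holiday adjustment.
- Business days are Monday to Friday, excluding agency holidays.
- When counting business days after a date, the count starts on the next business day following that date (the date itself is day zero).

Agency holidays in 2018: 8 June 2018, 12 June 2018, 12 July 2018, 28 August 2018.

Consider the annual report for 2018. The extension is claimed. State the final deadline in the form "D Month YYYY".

The statutory due date is 12 July 2018.
12 July 2018 is a listed holiday, so it moves to the next business day, 13 July 2018 (Friday).
The 10-business-day extension runs from 13 July 2018 to 27 July 2018.
27 July 2018 falls on a Friday, which is a business day, so no adjustment is needed.
Deadline: 27 July 2018.

27 July 2018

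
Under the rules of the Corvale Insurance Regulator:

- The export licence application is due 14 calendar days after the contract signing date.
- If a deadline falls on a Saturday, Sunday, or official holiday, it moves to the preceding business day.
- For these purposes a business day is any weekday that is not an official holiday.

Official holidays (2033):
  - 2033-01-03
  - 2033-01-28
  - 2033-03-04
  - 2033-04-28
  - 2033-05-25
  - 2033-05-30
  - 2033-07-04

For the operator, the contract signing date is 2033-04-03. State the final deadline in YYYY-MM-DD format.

Trigger date 2033-04-03 + 14 calendar days = 2033-04-17.
Because 2033-04-17 is a Sunday, the deadline becomes 2033-04-15 (Friday).
The final due date is 2033-04-15.

2033-04-15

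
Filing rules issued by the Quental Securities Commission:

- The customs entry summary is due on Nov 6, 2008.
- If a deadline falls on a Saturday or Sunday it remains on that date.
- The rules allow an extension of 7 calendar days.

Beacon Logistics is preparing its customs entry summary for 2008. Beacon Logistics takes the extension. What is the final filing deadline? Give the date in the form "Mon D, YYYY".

Nov 13, 2008

Start from the fixed due date, Nov 6, 2008.
Nov 6, 2008 is a Thursday; no weekend or holiday adjustment applies.
Add the 7 calendar-day extension to Nov 6, 2008: Nov 13, 2008.
Nov 13, 2008 is a Thursday; no weekend or holiday adjustment applies.
Deadline: Nov 13, 2008.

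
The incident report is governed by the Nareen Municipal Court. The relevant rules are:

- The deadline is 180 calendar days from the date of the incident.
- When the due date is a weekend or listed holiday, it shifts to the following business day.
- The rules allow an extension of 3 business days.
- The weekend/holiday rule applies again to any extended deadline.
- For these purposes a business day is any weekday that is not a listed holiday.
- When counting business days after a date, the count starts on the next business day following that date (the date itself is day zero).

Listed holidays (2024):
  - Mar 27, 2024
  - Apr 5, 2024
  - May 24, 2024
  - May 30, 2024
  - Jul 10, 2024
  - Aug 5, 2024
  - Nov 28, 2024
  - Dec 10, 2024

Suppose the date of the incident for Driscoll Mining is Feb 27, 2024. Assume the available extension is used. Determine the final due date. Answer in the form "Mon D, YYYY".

From Feb 27, 2024, 180 calendar days later is Aug 25, 2024.
Because Aug 25, 2024 is a Sunday, the deadline becomes Aug 26, 2024 (Monday).
Counting 3 further business days from Aug 26, 2024 reaches Aug 29, 2024.
Since Aug 29, 2024 is a Thursday and not a holiday, the date is unchanged.
Deadline: Aug 29, 2024.

Aug 29, 2024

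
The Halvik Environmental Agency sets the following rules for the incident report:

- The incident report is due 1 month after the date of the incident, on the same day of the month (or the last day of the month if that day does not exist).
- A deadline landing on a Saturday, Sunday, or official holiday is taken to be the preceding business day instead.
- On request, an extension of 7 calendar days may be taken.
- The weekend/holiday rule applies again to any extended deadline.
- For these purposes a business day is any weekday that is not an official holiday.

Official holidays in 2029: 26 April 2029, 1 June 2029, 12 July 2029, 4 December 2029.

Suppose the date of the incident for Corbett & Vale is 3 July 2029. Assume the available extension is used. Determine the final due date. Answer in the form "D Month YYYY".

10 August 2029

1 month from 3 July 2029 is 3 August 2029.
Since 3 August 2029 is a Friday and not a holiday, the date is unchanged.
The 7-calendar-day extension moves the deadline from 3 August 2029 to 10 August 2029.
10 August 2029 falls on a Friday, which is a business day, so no adjustment is needed.
So the filing is due 10 August 2029.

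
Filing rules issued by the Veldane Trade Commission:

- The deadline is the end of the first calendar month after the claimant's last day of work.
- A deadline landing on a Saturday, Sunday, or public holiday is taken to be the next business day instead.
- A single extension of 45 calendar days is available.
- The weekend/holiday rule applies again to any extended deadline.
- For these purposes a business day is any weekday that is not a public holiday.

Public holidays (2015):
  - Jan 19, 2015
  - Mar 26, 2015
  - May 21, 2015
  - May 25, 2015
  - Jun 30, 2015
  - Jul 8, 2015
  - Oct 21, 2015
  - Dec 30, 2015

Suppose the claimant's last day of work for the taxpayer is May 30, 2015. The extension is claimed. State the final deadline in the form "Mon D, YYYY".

Aug 17, 2015

1 month after May 30, 2015 is June 2015; that month ends on Jun 30, 2015.
Jun 30, 2015 is a listed holiday, so it moves to the next business day, Jul 1, 2015 (Wednesday).
The 45-calendar-day extension moves the deadline from Jul 1, 2015 to Aug 15, 2015.
Because Aug 15, 2015 is a Saturday, the deadline becomes Aug 17, 2015 (Monday).
Final deadline: Aug 17, 2015.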